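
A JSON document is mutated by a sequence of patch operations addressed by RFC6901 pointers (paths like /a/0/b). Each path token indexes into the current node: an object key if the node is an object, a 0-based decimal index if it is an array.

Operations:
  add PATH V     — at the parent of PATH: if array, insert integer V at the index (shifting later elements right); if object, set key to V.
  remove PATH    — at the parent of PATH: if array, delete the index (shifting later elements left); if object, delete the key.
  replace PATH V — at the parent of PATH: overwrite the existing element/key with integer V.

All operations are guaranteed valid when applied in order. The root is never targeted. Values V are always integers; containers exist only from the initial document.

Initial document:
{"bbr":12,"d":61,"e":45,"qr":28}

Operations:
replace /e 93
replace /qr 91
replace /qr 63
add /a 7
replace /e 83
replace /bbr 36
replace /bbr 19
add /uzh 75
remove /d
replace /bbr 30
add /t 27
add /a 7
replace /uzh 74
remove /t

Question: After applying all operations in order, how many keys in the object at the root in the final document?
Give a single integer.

After op 1 (replace /e 93): {"bbr":12,"d":61,"e":93,"qr":28}
After op 2 (replace /qr 91): {"bbr":12,"d":61,"e":93,"qr":91}
After op 3 (replace /qr 63): {"bbr":12,"d":61,"e":93,"qr":63}
After op 4 (add /a 7): {"a":7,"bbr":12,"d":61,"e":93,"qr":63}
After op 5 (replace /e 83): {"a":7,"bbr":12,"d":61,"e":83,"qr":63}
After op 6 (replace /bbr 36): {"a":7,"bbr":36,"d":61,"e":83,"qr":63}
After op 7 (replace /bbr 19): {"a":7,"bbr":19,"d":61,"e":83,"qr":63}
After op 8 (add /uzh 75): {"a":7,"bbr":19,"d":61,"e":83,"qr":63,"uzh":75}
After op 9 (remove /d): {"a":7,"bbr":19,"e":83,"qr":63,"uzh":75}
After op 10 (replace /bbr 30): {"a":7,"bbr":30,"e":83,"qr":63,"uzh":75}
After op 11 (add /t 27): {"a":7,"bbr":30,"e":83,"qr":63,"t":27,"uzh":75}
After op 12 (add /a 7): {"a":7,"bbr":30,"e":83,"qr":63,"t":27,"uzh":75}
After op 13 (replace /uzh 74): {"a":7,"bbr":30,"e":83,"qr":63,"t":27,"uzh":74}
After op 14 (remove /t): {"a":7,"bbr":30,"e":83,"qr":63,"uzh":74}
Size at the root: 5

Answer: 5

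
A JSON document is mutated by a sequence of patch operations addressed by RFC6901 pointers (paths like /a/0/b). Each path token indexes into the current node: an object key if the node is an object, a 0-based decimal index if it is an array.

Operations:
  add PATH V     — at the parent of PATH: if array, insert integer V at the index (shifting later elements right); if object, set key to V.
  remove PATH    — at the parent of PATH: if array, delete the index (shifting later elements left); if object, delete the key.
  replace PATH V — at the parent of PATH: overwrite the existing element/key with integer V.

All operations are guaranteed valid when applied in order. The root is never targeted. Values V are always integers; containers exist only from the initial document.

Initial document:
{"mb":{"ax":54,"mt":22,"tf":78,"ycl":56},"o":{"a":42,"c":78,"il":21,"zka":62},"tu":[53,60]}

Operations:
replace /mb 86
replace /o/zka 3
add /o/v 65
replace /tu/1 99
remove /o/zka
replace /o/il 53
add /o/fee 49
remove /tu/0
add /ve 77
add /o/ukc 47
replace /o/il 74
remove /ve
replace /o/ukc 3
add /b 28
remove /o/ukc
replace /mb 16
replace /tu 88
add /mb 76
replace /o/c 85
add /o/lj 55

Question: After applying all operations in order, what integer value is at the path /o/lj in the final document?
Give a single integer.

Answer: 55

Derivation:
After op 1 (replace /mb 86): {"mb":86,"o":{"a":42,"c":78,"il":21,"zka":62},"tu":[53,60]}
After op 2 (replace /o/zka 3): {"mb":86,"o":{"a":42,"c":78,"il":21,"zka":3},"tu":[53,60]}
After op 3 (add /o/v 65): {"mb":86,"o":{"a":42,"c":78,"il":21,"v":65,"zka":3},"tu":[53,60]}
After op 4 (replace /tu/1 99): {"mb":86,"o":{"a":42,"c":78,"il":21,"v":65,"zka":3},"tu":[53,99]}
After op 5 (remove /o/zka): {"mb":86,"o":{"a":42,"c":78,"il":21,"v":65},"tu":[53,99]}
After op 6 (replace /o/il 53): {"mb":86,"o":{"a":42,"c":78,"il":53,"v":65},"tu":[53,99]}
After op 7 (add /o/fee 49): {"mb":86,"o":{"a":42,"c":78,"fee":49,"il":53,"v":65},"tu":[53,99]}
After op 8 (remove /tu/0): {"mb":86,"o":{"a":42,"c":78,"fee":49,"il":53,"v":65},"tu":[99]}
After op 9 (add /ve 77): {"mb":86,"o":{"a":42,"c":78,"fee":49,"il":53,"v":65},"tu":[99],"ve":77}
After op 10 (add /o/ukc 47): {"mb":86,"o":{"a":42,"c":78,"fee":49,"il":53,"ukc":47,"v":65},"tu":[99],"ve":77}
After op 11 (replace /o/il 74): {"mb":86,"o":{"a":42,"c":78,"fee":49,"il":74,"ukc":47,"v":65},"tu":[99],"ve":77}
After op 12 (remove /ve): {"mb":86,"o":{"a":42,"c":78,"fee":49,"il":74,"ukc":47,"v":65},"tu":[99]}
After op 13 (replace /o/ukc 3): {"mb":86,"o":{"a":42,"c":78,"fee":49,"il":74,"ukc":3,"v":65},"tu":[99]}
After op 14 (add /b 28): {"b":28,"mb":86,"o":{"a":42,"c":78,"fee":49,"il":74,"ukc":3,"v":65},"tu":[99]}
After op 15 (remove /o/ukc): {"b":28,"mb":86,"o":{"a":42,"c":78,"fee":49,"il":74,"v":65},"tu":[99]}
After op 16 (replace /mb 16): {"b":28,"mb":16,"o":{"a":42,"c":78,"fee":49,"il":74,"v":65},"tu":[99]}
After op 17 (replace /tu 88): {"b":28,"mb":16,"o":{"a":42,"c":78,"fee":49,"il":74,"v":65},"tu":88}
After op 18 (add /mb 76): {"b":28,"mb":76,"o":{"a":42,"c":78,"fee":49,"il":74,"v":65},"tu":88}
After op 19 (replace /o/c 85): {"b":28,"mb":76,"o":{"a":42,"c":85,"fee":49,"il":74,"v":65},"tu":88}
After op 20 (add /o/lj 55): {"b":28,"mb":76,"o":{"a":42,"c":85,"fee":49,"il":74,"lj":55,"v":65},"tu":88}
Value at /o/lj: 55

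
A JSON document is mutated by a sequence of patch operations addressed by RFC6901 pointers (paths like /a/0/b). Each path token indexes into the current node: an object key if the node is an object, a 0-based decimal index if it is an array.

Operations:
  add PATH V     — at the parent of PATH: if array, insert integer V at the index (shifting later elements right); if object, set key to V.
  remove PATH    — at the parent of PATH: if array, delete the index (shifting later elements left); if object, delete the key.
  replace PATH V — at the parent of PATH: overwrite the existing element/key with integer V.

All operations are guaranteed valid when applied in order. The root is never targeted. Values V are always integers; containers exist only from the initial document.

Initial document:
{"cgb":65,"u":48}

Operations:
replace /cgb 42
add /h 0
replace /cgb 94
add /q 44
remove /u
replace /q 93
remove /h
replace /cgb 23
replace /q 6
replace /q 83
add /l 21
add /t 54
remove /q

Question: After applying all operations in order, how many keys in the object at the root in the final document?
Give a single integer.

After op 1 (replace /cgb 42): {"cgb":42,"u":48}
After op 2 (add /h 0): {"cgb":42,"h":0,"u":48}
After op 3 (replace /cgb 94): {"cgb":94,"h":0,"u":48}
After op 4 (add /q 44): {"cgb":94,"h":0,"q":44,"u":48}
After op 5 (remove /u): {"cgb":94,"h":0,"q":44}
After op 6 (replace /q 93): {"cgb":94,"h":0,"q":93}
After op 7 (remove /h): {"cgb":94,"q":93}
After op 8 (replace /cgb 23): {"cgb":23,"q":93}
After op 9 (replace /q 6): {"cgb":23,"q":6}
After op 10 (replace /q 83): {"cgb":23,"q":83}
After op 11 (add /l 21): {"cgb":23,"l":21,"q":83}
After op 12 (add /t 54): {"cgb":23,"l":21,"q":83,"t":54}
After op 13 (remove /q): {"cgb":23,"l":21,"t":54}
Size at the root: 3

Answer: 3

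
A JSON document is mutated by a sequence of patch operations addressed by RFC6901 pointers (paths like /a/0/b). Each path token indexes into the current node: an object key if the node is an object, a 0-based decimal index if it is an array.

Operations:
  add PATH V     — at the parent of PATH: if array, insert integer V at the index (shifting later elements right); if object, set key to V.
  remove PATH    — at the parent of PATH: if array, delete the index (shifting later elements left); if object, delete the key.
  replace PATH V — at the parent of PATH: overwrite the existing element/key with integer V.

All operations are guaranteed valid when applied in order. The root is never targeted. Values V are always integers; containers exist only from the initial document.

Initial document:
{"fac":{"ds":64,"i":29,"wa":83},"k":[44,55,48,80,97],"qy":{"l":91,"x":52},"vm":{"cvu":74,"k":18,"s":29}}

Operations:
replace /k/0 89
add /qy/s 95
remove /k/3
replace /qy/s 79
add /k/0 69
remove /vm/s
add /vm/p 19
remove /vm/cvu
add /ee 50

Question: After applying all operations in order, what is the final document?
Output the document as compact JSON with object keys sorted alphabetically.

After op 1 (replace /k/0 89): {"fac":{"ds":64,"i":29,"wa":83},"k":[89,55,48,80,97],"qy":{"l":91,"x":52},"vm":{"cvu":74,"k":18,"s":29}}
After op 2 (add /qy/s 95): {"fac":{"ds":64,"i":29,"wa":83},"k":[89,55,48,80,97],"qy":{"l":91,"s":95,"x":52},"vm":{"cvu":74,"k":18,"s":29}}
After op 3 (remove /k/3): {"fac":{"ds":64,"i":29,"wa":83},"k":[89,55,48,97],"qy":{"l":91,"s":95,"x":52},"vm":{"cvu":74,"k":18,"s":29}}
After op 4 (replace /qy/s 79): {"fac":{"ds":64,"i":29,"wa":83},"k":[89,55,48,97],"qy":{"l":91,"s":79,"x":52},"vm":{"cvu":74,"k":18,"s":29}}
After op 5 (add /k/0 69): {"fac":{"ds":64,"i":29,"wa":83},"k":[69,89,55,48,97],"qy":{"l":91,"s":79,"x":52},"vm":{"cvu":74,"k":18,"s":29}}
After op 6 (remove /vm/s): {"fac":{"ds":64,"i":29,"wa":83},"k":[69,89,55,48,97],"qy":{"l":91,"s":79,"x":52},"vm":{"cvu":74,"k":18}}
After op 7 (add /vm/p 19): {"fac":{"ds":64,"i":29,"wa":83},"k":[69,89,55,48,97],"qy":{"l":91,"s":79,"x":52},"vm":{"cvu":74,"k":18,"p":19}}
After op 8 (remove /vm/cvu): {"fac":{"ds":64,"i":29,"wa":83},"k":[69,89,55,48,97],"qy":{"l":91,"s":79,"x":52},"vm":{"k":18,"p":19}}
After op 9 (add /ee 50): {"ee":50,"fac":{"ds":64,"i":29,"wa":83},"k":[69,89,55,48,97],"qy":{"l":91,"s":79,"x":52},"vm":{"k":18,"p":19}}

Answer: {"ee":50,"fac":{"ds":64,"i":29,"wa":83},"k":[69,89,55,48,97],"qy":{"l":91,"s":79,"x":52},"vm":{"k":18,"p":19}}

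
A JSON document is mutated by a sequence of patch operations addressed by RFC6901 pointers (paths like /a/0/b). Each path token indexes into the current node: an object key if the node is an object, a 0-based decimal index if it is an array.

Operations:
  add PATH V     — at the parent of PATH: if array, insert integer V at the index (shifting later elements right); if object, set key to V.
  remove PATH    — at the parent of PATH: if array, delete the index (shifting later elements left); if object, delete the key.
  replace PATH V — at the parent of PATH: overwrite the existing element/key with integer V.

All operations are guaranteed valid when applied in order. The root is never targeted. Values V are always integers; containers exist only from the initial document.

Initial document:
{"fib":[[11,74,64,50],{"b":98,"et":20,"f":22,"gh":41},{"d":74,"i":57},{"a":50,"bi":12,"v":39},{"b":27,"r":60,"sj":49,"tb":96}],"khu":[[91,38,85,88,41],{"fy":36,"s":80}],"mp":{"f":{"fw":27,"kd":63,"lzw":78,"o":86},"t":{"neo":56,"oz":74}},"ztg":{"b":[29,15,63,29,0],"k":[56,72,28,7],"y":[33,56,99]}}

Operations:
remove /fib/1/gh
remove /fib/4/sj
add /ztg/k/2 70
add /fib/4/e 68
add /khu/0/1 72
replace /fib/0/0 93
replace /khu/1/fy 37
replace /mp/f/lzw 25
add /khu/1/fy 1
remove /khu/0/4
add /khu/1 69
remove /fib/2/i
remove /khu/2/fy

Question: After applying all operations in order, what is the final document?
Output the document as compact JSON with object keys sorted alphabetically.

Answer: {"fib":[[93,74,64,50],{"b":98,"et":20,"f":22},{"d":74},{"a":50,"bi":12,"v":39},{"b":27,"e":68,"r":60,"tb":96}],"khu":[[91,72,38,85,41],69,{"s":80}],"mp":{"f":{"fw":27,"kd":63,"lzw":25,"o":86},"t":{"neo":56,"oz":74}},"ztg":{"b":[29,15,63,29,0],"k":[56,72,70,28,7],"y":[33,56,99]}}

Derivation:
After op 1 (remove /fib/1/gh): {"fib":[[11,74,64,50],{"b":98,"et":20,"f":22},{"d":74,"i":57},{"a":50,"bi":12,"v":39},{"b":27,"r":60,"sj":49,"tb":96}],"khu":[[91,38,85,88,41],{"fy":36,"s":80}],"mp":{"f":{"fw":27,"kd":63,"lzw":78,"o":86},"t":{"neo":56,"oz":74}},"ztg":{"b":[29,15,63,29,0],"k":[56,72,28,7],"y":[33,56,99]}}
After op 2 (remove /fib/4/sj): {"fib":[[11,74,64,50],{"b":98,"et":20,"f":22},{"d":74,"i":57},{"a":50,"bi":12,"v":39},{"b":27,"r":60,"tb":96}],"khu":[[91,38,85,88,41],{"fy":36,"s":80}],"mp":{"f":{"fw":27,"kd":63,"lzw":78,"o":86},"t":{"neo":56,"oz":74}},"ztg":{"b":[29,15,63,29,0],"k":[56,72,28,7],"y":[33,56,99]}}
After op 3 (add /ztg/k/2 70): {"fib":[[11,74,64,50],{"b":98,"et":20,"f":22},{"d":74,"i":57},{"a":50,"bi":12,"v":39},{"b":27,"r":60,"tb":96}],"khu":[[91,38,85,88,41],{"fy":36,"s":80}],"mp":{"f":{"fw":27,"kd":63,"lzw":78,"o":86},"t":{"neo":56,"oz":74}},"ztg":{"b":[29,15,63,29,0],"k":[56,72,70,28,7],"y":[33,56,99]}}
After op 4 (add /fib/4/e 68): {"fib":[[11,74,64,50],{"b":98,"et":20,"f":22},{"d":74,"i":57},{"a":50,"bi":12,"v":39},{"b":27,"e":68,"r":60,"tb":96}],"khu":[[91,38,85,88,41],{"fy":36,"s":80}],"mp":{"f":{"fw":27,"kd":63,"lzw":78,"o":86},"t":{"neo":56,"oz":74}},"ztg":{"b":[29,15,63,29,0],"k":[56,72,70,28,7],"y":[33,56,99]}}
After op 5 (add /khu/0/1 72): {"fib":[[11,74,64,50],{"b":98,"et":20,"f":22},{"d":74,"i":57},{"a":50,"bi":12,"v":39},{"b":27,"e":68,"r":60,"tb":96}],"khu":[[91,72,38,85,88,41],{"fy":36,"s":80}],"mp":{"f":{"fw":27,"kd":63,"lzw":78,"o":86},"t":{"neo":56,"oz":74}},"ztg":{"b":[29,15,63,29,0],"k":[56,72,70,28,7],"y":[33,56,99]}}
After op 6 (replace /fib/0/0 93): {"fib":[[93,74,64,50],{"b":98,"et":20,"f":22},{"d":74,"i":57},{"a":50,"bi":12,"v":39},{"b":27,"e":68,"r":60,"tb":96}],"khu":[[91,72,38,85,88,41],{"fy":36,"s":80}],"mp":{"f":{"fw":27,"kd":63,"lzw":78,"o":86},"t":{"neo":56,"oz":74}},"ztg":{"b":[29,15,63,29,0],"k":[56,72,70,28,7],"y":[33,56,99]}}
After op 7 (replace /khu/1/fy 37): {"fib":[[93,74,64,50],{"b":98,"et":20,"f":22},{"d":74,"i":57},{"a":50,"bi":12,"v":39},{"b":27,"e":68,"r":60,"tb":96}],"khu":[[91,72,38,85,88,41],{"fy":37,"s":80}],"mp":{"f":{"fw":27,"kd":63,"lzw":78,"o":86},"t":{"neo":56,"oz":74}},"ztg":{"b":[29,15,63,29,0],"k":[56,72,70,28,7],"y":[33,56,99]}}
After op 8 (replace /mp/f/lzw 25): {"fib":[[93,74,64,50],{"b":98,"et":20,"f":22},{"d":74,"i":57},{"a":50,"bi":12,"v":39},{"b":27,"e":68,"r":60,"tb":96}],"khu":[[91,72,38,85,88,41],{"fy":37,"s":80}],"mp":{"f":{"fw":27,"kd":63,"lzw":25,"o":86},"t":{"neo":56,"oz":74}},"ztg":{"b":[29,15,63,29,0],"k":[56,72,70,28,7],"y":[33,56,99]}}
After op 9 (add /khu/1/fy 1): {"fib":[[93,74,64,50],{"b":98,"et":20,"f":22},{"d":74,"i":57},{"a":50,"bi":12,"v":39},{"b":27,"e":68,"r":60,"tb":96}],"khu":[[91,72,38,85,88,41],{"fy":1,"s":80}],"mp":{"f":{"fw":27,"kd":63,"lzw":25,"o":86},"t":{"neo":56,"oz":74}},"ztg":{"b":[29,15,63,29,0],"k":[56,72,70,28,7],"y":[33,56,99]}}
After op 10 (remove /khu/0/4): {"fib":[[93,74,64,50],{"b":98,"et":20,"f":22},{"d":74,"i":57},{"a":50,"bi":12,"v":39},{"b":27,"e":68,"r":60,"tb":96}],"khu":[[91,72,38,85,41],{"fy":1,"s":80}],"mp":{"f":{"fw":27,"kd":63,"lzw":25,"o":86},"t":{"neo":56,"oz":74}},"ztg":{"b":[29,15,63,29,0],"k":[56,72,70,28,7],"y":[33,56,99]}}
After op 11 (add /khu/1 69): {"fib":[[93,74,64,50],{"b":98,"et":20,"f":22},{"d":74,"i":57},{"a":50,"bi":12,"v":39},{"b":27,"e":68,"r":60,"tb":96}],"khu":[[91,72,38,85,41],69,{"fy":1,"s":80}],"mp":{"f":{"fw":27,"kd":63,"lzw":25,"o":86},"t":{"neo":56,"oz":74}},"ztg":{"b":[29,15,63,29,0],"k":[56,72,70,28,7],"y":[33,56,99]}}
After op 12 (remove /fib/2/i): {"fib":[[93,74,64,50],{"b":98,"et":20,"f":22},{"d":74},{"a":50,"bi":12,"v":39},{"b":27,"e":68,"r":60,"tb":96}],"khu":[[91,72,38,85,41],69,{"fy":1,"s":80}],"mp":{"f":{"fw":27,"kd":63,"lzw":25,"o":86},"t":{"neo":56,"oz":74}},"ztg":{"b":[29,15,63,29,0],"k":[56,72,70,28,7],"y":[33,56,99]}}
After op 13 (remove /khu/2/fy): {"fib":[[93,74,64,50],{"b":98,"et":20,"f":22},{"d":74},{"a":50,"bi":12,"v":39},{"b":27,"e":68,"r":60,"tb":96}],"khu":[[91,72,38,85,41],69,{"s":80}],"mp":{"f":{"fw":27,"kd":63,"lzw":25,"o":86},"t":{"neo":56,"oz":74}},"ztg":{"b":[29,15,63,29,0],"k":[56,72,70,28,7],"y":[33,56,99]}}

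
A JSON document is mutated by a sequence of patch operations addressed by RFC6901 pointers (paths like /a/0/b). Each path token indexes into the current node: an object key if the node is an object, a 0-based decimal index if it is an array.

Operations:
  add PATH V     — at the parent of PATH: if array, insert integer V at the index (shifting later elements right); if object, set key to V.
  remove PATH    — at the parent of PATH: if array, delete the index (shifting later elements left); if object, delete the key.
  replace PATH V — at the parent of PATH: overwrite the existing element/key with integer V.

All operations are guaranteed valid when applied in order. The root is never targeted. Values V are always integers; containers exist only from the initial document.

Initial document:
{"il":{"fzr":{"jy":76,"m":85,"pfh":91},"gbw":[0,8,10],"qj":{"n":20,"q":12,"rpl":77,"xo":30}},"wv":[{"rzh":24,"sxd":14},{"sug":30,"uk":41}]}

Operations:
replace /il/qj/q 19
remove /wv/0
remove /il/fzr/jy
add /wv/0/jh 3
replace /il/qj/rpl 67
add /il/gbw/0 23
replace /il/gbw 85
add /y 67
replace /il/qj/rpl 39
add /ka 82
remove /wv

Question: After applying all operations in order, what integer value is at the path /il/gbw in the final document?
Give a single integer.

Answer: 85

Derivation:
After op 1 (replace /il/qj/q 19): {"il":{"fzr":{"jy":76,"m":85,"pfh":91},"gbw":[0,8,10],"qj":{"n":20,"q":19,"rpl":77,"xo":30}},"wv":[{"rzh":24,"sxd":14},{"sug":30,"uk":41}]}
After op 2 (remove /wv/0): {"il":{"fzr":{"jy":76,"m":85,"pfh":91},"gbw":[0,8,10],"qj":{"n":20,"q":19,"rpl":77,"xo":30}},"wv":[{"sug":30,"uk":41}]}
After op 3 (remove /il/fzr/jy): {"il":{"fzr":{"m":85,"pfh":91},"gbw":[0,8,10],"qj":{"n":20,"q":19,"rpl":77,"xo":30}},"wv":[{"sug":30,"uk":41}]}
After op 4 (add /wv/0/jh 3): {"il":{"fzr":{"m":85,"pfh":91},"gbw":[0,8,10],"qj":{"n":20,"q":19,"rpl":77,"xo":30}},"wv":[{"jh":3,"sug":30,"uk":41}]}
After op 5 (replace /il/qj/rpl 67): {"il":{"fzr":{"m":85,"pfh":91},"gbw":[0,8,10],"qj":{"n":20,"q":19,"rpl":67,"xo":30}},"wv":[{"jh":3,"sug":30,"uk":41}]}
After op 6 (add /il/gbw/0 23): {"il":{"fzr":{"m":85,"pfh":91},"gbw":[23,0,8,10],"qj":{"n":20,"q":19,"rpl":67,"xo":30}},"wv":[{"jh":3,"sug":30,"uk":41}]}
After op 7 (replace /il/gbw 85): {"il":{"fzr":{"m":85,"pfh":91},"gbw":85,"qj":{"n":20,"q":19,"rpl":67,"xo":30}},"wv":[{"jh":3,"sug":30,"uk":41}]}
After op 8 (add /y 67): {"il":{"fzr":{"m":85,"pfh":91},"gbw":85,"qj":{"n":20,"q":19,"rpl":67,"xo":30}},"wv":[{"jh":3,"sug":30,"uk":41}],"y":67}
After op 9 (replace /il/qj/rpl 39): {"il":{"fzr":{"m":85,"pfh":91},"gbw":85,"qj":{"n":20,"q":19,"rpl":39,"xo":30}},"wv":[{"jh":3,"sug":30,"uk":41}],"y":67}
After op 10 (add /ka 82): {"il":{"fzr":{"m":85,"pfh":91},"gbw":85,"qj":{"n":20,"q":19,"rpl":39,"xo":30}},"ka":82,"wv":[{"jh":3,"sug":30,"uk":41}],"y":67}
After op 11 (remove /wv): {"il":{"fzr":{"m":85,"pfh":91},"gbw":85,"qj":{"n":20,"q":19,"rpl":39,"xo":30}},"ka":82,"y":67}
Value at /il/gbw: 85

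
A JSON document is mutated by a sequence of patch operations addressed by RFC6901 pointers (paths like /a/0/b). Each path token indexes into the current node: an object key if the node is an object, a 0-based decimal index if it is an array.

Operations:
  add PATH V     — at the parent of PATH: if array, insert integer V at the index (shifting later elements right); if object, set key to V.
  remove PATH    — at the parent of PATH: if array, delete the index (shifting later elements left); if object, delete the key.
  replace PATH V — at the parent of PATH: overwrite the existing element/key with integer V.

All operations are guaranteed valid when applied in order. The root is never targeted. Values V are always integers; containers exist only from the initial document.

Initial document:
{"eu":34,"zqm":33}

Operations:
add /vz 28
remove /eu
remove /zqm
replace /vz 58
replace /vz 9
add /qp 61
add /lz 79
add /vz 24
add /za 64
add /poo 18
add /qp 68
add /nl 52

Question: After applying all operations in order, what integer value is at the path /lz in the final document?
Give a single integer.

Answer: 79

Derivation:
After op 1 (add /vz 28): {"eu":34,"vz":28,"zqm":33}
After op 2 (remove /eu): {"vz":28,"zqm":33}
After op 3 (remove /zqm): {"vz":28}
After op 4 (replace /vz 58): {"vz":58}
After op 5 (replace /vz 9): {"vz":9}
After op 6 (add /qp 61): {"qp":61,"vz":9}
After op 7 (add /lz 79): {"lz":79,"qp":61,"vz":9}
After op 8 (add /vz 24): {"lz":79,"qp":61,"vz":24}
After op 9 (add /za 64): {"lz":79,"qp":61,"vz":24,"za":64}
After op 10 (add /poo 18): {"lz":79,"poo":18,"qp":61,"vz":24,"za":64}
After op 11 (add /qp 68): {"lz":79,"poo":18,"qp":68,"vz":24,"za":64}
After op 12 (add /nl 52): {"lz":79,"nl":52,"poo":18,"qp":68,"vz":24,"za":64}
Value at /lz: 79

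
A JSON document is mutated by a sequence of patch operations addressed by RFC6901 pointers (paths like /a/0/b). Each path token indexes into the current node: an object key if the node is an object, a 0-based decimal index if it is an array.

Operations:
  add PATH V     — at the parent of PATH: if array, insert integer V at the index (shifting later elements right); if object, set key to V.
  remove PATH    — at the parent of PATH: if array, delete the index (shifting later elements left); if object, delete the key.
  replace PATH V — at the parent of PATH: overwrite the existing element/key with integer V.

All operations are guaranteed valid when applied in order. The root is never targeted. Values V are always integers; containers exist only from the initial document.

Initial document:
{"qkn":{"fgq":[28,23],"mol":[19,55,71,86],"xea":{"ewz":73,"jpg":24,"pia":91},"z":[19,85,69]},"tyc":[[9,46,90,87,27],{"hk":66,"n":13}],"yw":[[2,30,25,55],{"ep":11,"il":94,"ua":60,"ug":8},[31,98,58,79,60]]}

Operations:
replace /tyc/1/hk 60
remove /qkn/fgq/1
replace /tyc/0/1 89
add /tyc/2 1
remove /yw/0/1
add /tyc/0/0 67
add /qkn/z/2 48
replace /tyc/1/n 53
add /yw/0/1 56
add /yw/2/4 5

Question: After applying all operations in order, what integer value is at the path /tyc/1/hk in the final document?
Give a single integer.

After op 1 (replace /tyc/1/hk 60): {"qkn":{"fgq":[28,23],"mol":[19,55,71,86],"xea":{"ewz":73,"jpg":24,"pia":91},"z":[19,85,69]},"tyc":[[9,46,90,87,27],{"hk":60,"n":13}],"yw":[[2,30,25,55],{"ep":11,"il":94,"ua":60,"ug":8},[31,98,58,79,60]]}
After op 2 (remove /qkn/fgq/1): {"qkn":{"fgq":[28],"mol":[19,55,71,86],"xea":{"ewz":73,"jpg":24,"pia":91},"z":[19,85,69]},"tyc":[[9,46,90,87,27],{"hk":60,"n":13}],"yw":[[2,30,25,55],{"ep":11,"il":94,"ua":60,"ug":8},[31,98,58,79,60]]}
After op 3 (replace /tyc/0/1 89): {"qkn":{"fgq":[28],"mol":[19,55,71,86],"xea":{"ewz":73,"jpg":24,"pia":91},"z":[19,85,69]},"tyc":[[9,89,90,87,27],{"hk":60,"n":13}],"yw":[[2,30,25,55],{"ep":11,"il":94,"ua":60,"ug":8},[31,98,58,79,60]]}
After op 4 (add /tyc/2 1): {"qkn":{"fgq":[28],"mol":[19,55,71,86],"xea":{"ewz":73,"jpg":24,"pia":91},"z":[19,85,69]},"tyc":[[9,89,90,87,27],{"hk":60,"n":13},1],"yw":[[2,30,25,55],{"ep":11,"il":94,"ua":60,"ug":8},[31,98,58,79,60]]}
After op 5 (remove /yw/0/1): {"qkn":{"fgq":[28],"mol":[19,55,71,86],"xea":{"ewz":73,"jpg":24,"pia":91},"z":[19,85,69]},"tyc":[[9,89,90,87,27],{"hk":60,"n":13},1],"yw":[[2,25,55],{"ep":11,"il":94,"ua":60,"ug":8},[31,98,58,79,60]]}
After op 6 (add /tyc/0/0 67): {"qkn":{"fgq":[28],"mol":[19,55,71,86],"xea":{"ewz":73,"jpg":24,"pia":91},"z":[19,85,69]},"tyc":[[67,9,89,90,87,27],{"hk":60,"n":13},1],"yw":[[2,25,55],{"ep":11,"il":94,"ua":60,"ug":8},[31,98,58,79,60]]}
After op 7 (add /qkn/z/2 48): {"qkn":{"fgq":[28],"mol":[19,55,71,86],"xea":{"ewz":73,"jpg":24,"pia":91},"z":[19,85,48,69]},"tyc":[[67,9,89,90,87,27],{"hk":60,"n":13},1],"yw":[[2,25,55],{"ep":11,"il":94,"ua":60,"ug":8},[31,98,58,79,60]]}
After op 8 (replace /tyc/1/n 53): {"qkn":{"fgq":[28],"mol":[19,55,71,86],"xea":{"ewz":73,"jpg":24,"pia":91},"z":[19,85,48,69]},"tyc":[[67,9,89,90,87,27],{"hk":60,"n":53},1],"yw":[[2,25,55],{"ep":11,"il":94,"ua":60,"ug":8},[31,98,58,79,60]]}
After op 9 (add /yw/0/1 56): {"qkn":{"fgq":[28],"mol":[19,55,71,86],"xea":{"ewz":73,"jpg":24,"pia":91},"z":[19,85,48,69]},"tyc":[[67,9,89,90,87,27],{"hk":60,"n":53},1],"yw":[[2,56,25,55],{"ep":11,"il":94,"ua":60,"ug":8},[31,98,58,79,60]]}
After op 10 (add /yw/2/4 5): {"qkn":{"fgq":[28],"mol":[19,55,71,86],"xea":{"ewz":73,"jpg":24,"pia":91},"z":[19,85,48,69]},"tyc":[[67,9,89,90,87,27],{"hk":60,"n":53},1],"yw":[[2,56,25,55],{"ep":11,"il":94,"ua":60,"ug":8},[31,98,58,79,5,60]]}
Value at /tyc/1/hk: 60

Answer: 60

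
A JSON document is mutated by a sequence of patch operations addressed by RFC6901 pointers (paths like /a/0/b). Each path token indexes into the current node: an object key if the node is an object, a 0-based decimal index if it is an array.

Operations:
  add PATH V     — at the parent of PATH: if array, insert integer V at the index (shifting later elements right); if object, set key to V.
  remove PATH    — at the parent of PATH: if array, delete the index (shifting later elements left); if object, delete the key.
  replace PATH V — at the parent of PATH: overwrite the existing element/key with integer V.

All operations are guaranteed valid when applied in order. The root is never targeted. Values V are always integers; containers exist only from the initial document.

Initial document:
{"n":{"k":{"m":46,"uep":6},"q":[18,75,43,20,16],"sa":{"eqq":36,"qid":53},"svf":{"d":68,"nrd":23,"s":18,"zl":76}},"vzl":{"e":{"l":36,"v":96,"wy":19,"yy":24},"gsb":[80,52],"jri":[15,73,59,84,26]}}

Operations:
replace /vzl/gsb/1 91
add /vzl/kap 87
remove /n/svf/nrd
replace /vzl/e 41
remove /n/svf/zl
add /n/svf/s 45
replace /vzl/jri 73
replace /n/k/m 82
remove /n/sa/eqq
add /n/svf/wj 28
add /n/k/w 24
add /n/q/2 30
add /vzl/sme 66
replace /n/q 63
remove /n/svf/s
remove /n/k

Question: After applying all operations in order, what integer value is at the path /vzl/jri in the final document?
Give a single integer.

Answer: 73

Derivation:
After op 1 (replace /vzl/gsb/1 91): {"n":{"k":{"m":46,"uep":6},"q":[18,75,43,20,16],"sa":{"eqq":36,"qid":53},"svf":{"d":68,"nrd":23,"s":18,"zl":76}},"vzl":{"e":{"l":36,"v":96,"wy":19,"yy":24},"gsb":[80,91],"jri":[15,73,59,84,26]}}
After op 2 (add /vzl/kap 87): {"n":{"k":{"m":46,"uep":6},"q":[18,75,43,20,16],"sa":{"eqq":36,"qid":53},"svf":{"d":68,"nrd":23,"s":18,"zl":76}},"vzl":{"e":{"l":36,"v":96,"wy":19,"yy":24},"gsb":[80,91],"jri":[15,73,59,84,26],"kap":87}}
After op 3 (remove /n/svf/nrd): {"n":{"k":{"m":46,"uep":6},"q":[18,75,43,20,16],"sa":{"eqq":36,"qid":53},"svf":{"d":68,"s":18,"zl":76}},"vzl":{"e":{"l":36,"v":96,"wy":19,"yy":24},"gsb":[80,91],"jri":[15,73,59,84,26],"kap":87}}
After op 4 (replace /vzl/e 41): {"n":{"k":{"m":46,"uep":6},"q":[18,75,43,20,16],"sa":{"eqq":36,"qid":53},"svf":{"d":68,"s":18,"zl":76}},"vzl":{"e":41,"gsb":[80,91],"jri":[15,73,59,84,26],"kap":87}}
After op 5 (remove /n/svf/zl): {"n":{"k":{"m":46,"uep":6},"q":[18,75,43,20,16],"sa":{"eqq":36,"qid":53},"svf":{"d":68,"s":18}},"vzl":{"e":41,"gsb":[80,91],"jri":[15,73,59,84,26],"kap":87}}
After op 6 (add /n/svf/s 45): {"n":{"k":{"m":46,"uep":6},"q":[18,75,43,20,16],"sa":{"eqq":36,"qid":53},"svf":{"d":68,"s":45}},"vzl":{"e":41,"gsb":[80,91],"jri":[15,73,59,84,26],"kap":87}}
After op 7 (replace /vzl/jri 73): {"n":{"k":{"m":46,"uep":6},"q":[18,75,43,20,16],"sa":{"eqq":36,"qid":53},"svf":{"d":68,"s":45}},"vzl":{"e":41,"gsb":[80,91],"jri":73,"kap":87}}
After op 8 (replace /n/k/m 82): {"n":{"k":{"m":82,"uep":6},"q":[18,75,43,20,16],"sa":{"eqq":36,"qid":53},"svf":{"d":68,"s":45}},"vzl":{"e":41,"gsb":[80,91],"jri":73,"kap":87}}
After op 9 (remove /n/sa/eqq): {"n":{"k":{"m":82,"uep":6},"q":[18,75,43,20,16],"sa":{"qid":53},"svf":{"d":68,"s":45}},"vzl":{"e":41,"gsb":[80,91],"jri":73,"kap":87}}
After op 10 (add /n/svf/wj 28): {"n":{"k":{"m":82,"uep":6},"q":[18,75,43,20,16],"sa":{"qid":53},"svf":{"d":68,"s":45,"wj":28}},"vzl":{"e":41,"gsb":[80,91],"jri":73,"kap":87}}
After op 11 (add /n/k/w 24): {"n":{"k":{"m":82,"uep":6,"w":24},"q":[18,75,43,20,16],"sa":{"qid":53},"svf":{"d":68,"s":45,"wj":28}},"vzl":{"e":41,"gsb":[80,91],"jri":73,"kap":87}}
After op 12 (add /n/q/2 30): {"n":{"k":{"m":82,"uep":6,"w":24},"q":[18,75,30,43,20,16],"sa":{"qid":53},"svf":{"d":68,"s":45,"wj":28}},"vzl":{"e":41,"gsb":[80,91],"jri":73,"kap":87}}
After op 13 (add /vzl/sme 66): {"n":{"k":{"m":82,"uep":6,"w":24},"q":[18,75,30,43,20,16],"sa":{"qid":53},"svf":{"d":68,"s":45,"wj":28}},"vzl":{"e":41,"gsb":[80,91],"jri":73,"kap":87,"sme":66}}
After op 14 (replace /n/q 63): {"n":{"k":{"m":82,"uep":6,"w":24},"q":63,"sa":{"qid":53},"svf":{"d":68,"s":45,"wj":28}},"vzl":{"e":41,"gsb":[80,91],"jri":73,"kap":87,"sme":66}}
After op 15 (remove /n/svf/s): {"n":{"k":{"m":82,"uep":6,"w":24},"q":63,"sa":{"qid":53},"svf":{"d":68,"wj":28}},"vzl":{"e":41,"gsb":[80,91],"jri":73,"kap":87,"sme":66}}
After op 16 (remove /n/k): {"n":{"q":63,"sa":{"qid":53},"svf":{"d":68,"wj":28}},"vzl":{"e":41,"gsb":[80,91],"jri":73,"kap":87,"sme":66}}
Value at /vzl/jri: 73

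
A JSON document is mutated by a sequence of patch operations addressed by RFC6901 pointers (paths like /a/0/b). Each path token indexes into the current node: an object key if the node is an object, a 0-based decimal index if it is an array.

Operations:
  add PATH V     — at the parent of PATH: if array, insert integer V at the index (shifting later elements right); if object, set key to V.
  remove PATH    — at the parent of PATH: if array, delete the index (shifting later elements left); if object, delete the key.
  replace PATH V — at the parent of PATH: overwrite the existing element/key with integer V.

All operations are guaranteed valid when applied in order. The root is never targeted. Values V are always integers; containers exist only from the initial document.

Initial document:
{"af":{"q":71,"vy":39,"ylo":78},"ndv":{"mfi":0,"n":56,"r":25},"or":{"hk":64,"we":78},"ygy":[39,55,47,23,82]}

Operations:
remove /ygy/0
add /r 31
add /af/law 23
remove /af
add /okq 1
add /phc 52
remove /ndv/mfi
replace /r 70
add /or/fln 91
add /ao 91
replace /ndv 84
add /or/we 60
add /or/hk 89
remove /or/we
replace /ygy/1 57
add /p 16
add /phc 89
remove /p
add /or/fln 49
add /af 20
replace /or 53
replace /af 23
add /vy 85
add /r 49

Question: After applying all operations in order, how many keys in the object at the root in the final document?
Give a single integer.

Answer: 9

Derivation:
After op 1 (remove /ygy/0): {"af":{"q":71,"vy":39,"ylo":78},"ndv":{"mfi":0,"n":56,"r":25},"or":{"hk":64,"we":78},"ygy":[55,47,23,82]}
After op 2 (add /r 31): {"af":{"q":71,"vy":39,"ylo":78},"ndv":{"mfi":0,"n":56,"r":25},"or":{"hk":64,"we":78},"r":31,"ygy":[55,47,23,82]}
After op 3 (add /af/law 23): {"af":{"law":23,"q":71,"vy":39,"ylo":78},"ndv":{"mfi":0,"n":56,"r":25},"or":{"hk":64,"we":78},"r":31,"ygy":[55,47,23,82]}
After op 4 (remove /af): {"ndv":{"mfi":0,"n":56,"r":25},"or":{"hk":64,"we":78},"r":31,"ygy":[55,47,23,82]}
After op 5 (add /okq 1): {"ndv":{"mfi":0,"n":56,"r":25},"okq":1,"or":{"hk":64,"we":78},"r":31,"ygy":[55,47,23,82]}
After op 6 (add /phc 52): {"ndv":{"mfi":0,"n":56,"r":25},"okq":1,"or":{"hk":64,"we":78},"phc":52,"r":31,"ygy":[55,47,23,82]}
After op 7 (remove /ndv/mfi): {"ndv":{"n":56,"r":25},"okq":1,"or":{"hk":64,"we":78},"phc":52,"r":31,"ygy":[55,47,23,82]}
After op 8 (replace /r 70): {"ndv":{"n":56,"r":25},"okq":1,"or":{"hk":64,"we":78},"phc":52,"r":70,"ygy":[55,47,23,82]}
After op 9 (add /or/fln 91): {"ndv":{"n":56,"r":25},"okq":1,"or":{"fln":91,"hk":64,"we":78},"phc":52,"r":70,"ygy":[55,47,23,82]}
After op 10 (add /ao 91): {"ao":91,"ndv":{"n":56,"r":25},"okq":1,"or":{"fln":91,"hk":64,"we":78},"phc":52,"r":70,"ygy":[55,47,23,82]}
After op 11 (replace /ndv 84): {"ao":91,"ndv":84,"okq":1,"or":{"fln":91,"hk":64,"we":78},"phc":52,"r":70,"ygy":[55,47,23,82]}
After op 12 (add /or/we 60): {"ao":91,"ndv":84,"okq":1,"or":{"fln":91,"hk":64,"we":60},"phc":52,"r":70,"ygy":[55,47,23,82]}
After op 13 (add /or/hk 89): {"ao":91,"ndv":84,"okq":1,"or":{"fln":91,"hk":89,"we":60},"phc":52,"r":70,"ygy":[55,47,23,82]}
After op 14 (remove /or/we): {"ao":91,"ndv":84,"okq":1,"or":{"fln":91,"hk":89},"phc":52,"r":70,"ygy":[55,47,23,82]}
After op 15 (replace /ygy/1 57): {"ao":91,"ndv":84,"okq":1,"or":{"fln":91,"hk":89},"phc":52,"r":70,"ygy":[55,57,23,82]}
After op 16 (add /p 16): {"ao":91,"ndv":84,"okq":1,"or":{"fln":91,"hk":89},"p":16,"phc":52,"r":70,"ygy":[55,57,23,82]}
After op 17 (add /phc 89): {"ao":91,"ndv":84,"okq":1,"or":{"fln":91,"hk":89},"p":16,"phc":89,"r":70,"ygy":[55,57,23,82]}
After op 18 (remove /p): {"ao":91,"ndv":84,"okq":1,"or":{"fln":91,"hk":89},"phc":89,"r":70,"ygy":[55,57,23,82]}
After op 19 (add /or/fln 49): {"ao":91,"ndv":84,"okq":1,"or":{"fln":49,"hk":89},"phc":89,"r":70,"ygy":[55,57,23,82]}
After op 20 (add /af 20): {"af":20,"ao":91,"ndv":84,"okq":1,"or":{"fln":49,"hk":89},"phc":89,"r":70,"ygy":[55,57,23,82]}
After op 21 (replace /or 53): {"af":20,"ao":91,"ndv":84,"okq":1,"or":53,"phc":89,"r":70,"ygy":[55,57,23,82]}
After op 22 (replace /af 23): {"af":23,"ao":91,"ndv":84,"okq":1,"or":53,"phc":89,"r":70,"ygy":[55,57,23,82]}
After op 23 (add /vy 85): {"af":23,"ao":91,"ndv":84,"okq":1,"or":53,"phc":89,"r":70,"vy":85,"ygy":[55,57,23,82]}
After op 24 (add /r 49): {"af":23,"ao":91,"ndv":84,"okq":1,"or":53,"phc":89,"r":49,"vy":85,"ygy":[55,57,23,82]}
Size at the root: 9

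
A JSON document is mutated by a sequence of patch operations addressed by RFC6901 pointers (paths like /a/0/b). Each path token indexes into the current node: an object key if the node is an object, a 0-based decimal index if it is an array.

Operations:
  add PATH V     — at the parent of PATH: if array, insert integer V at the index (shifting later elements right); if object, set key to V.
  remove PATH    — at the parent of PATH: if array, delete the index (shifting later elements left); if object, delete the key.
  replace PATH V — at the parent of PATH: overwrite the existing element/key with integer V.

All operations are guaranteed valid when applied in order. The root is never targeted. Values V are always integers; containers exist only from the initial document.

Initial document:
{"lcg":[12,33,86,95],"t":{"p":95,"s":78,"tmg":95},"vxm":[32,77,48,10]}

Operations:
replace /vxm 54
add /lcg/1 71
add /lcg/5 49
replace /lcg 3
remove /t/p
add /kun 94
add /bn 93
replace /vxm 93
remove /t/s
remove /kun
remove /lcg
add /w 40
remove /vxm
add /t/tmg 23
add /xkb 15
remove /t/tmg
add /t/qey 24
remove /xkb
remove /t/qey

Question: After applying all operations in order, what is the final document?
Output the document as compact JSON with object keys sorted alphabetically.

Answer: {"bn":93,"t":{},"w":40}

Derivation:
After op 1 (replace /vxm 54): {"lcg":[12,33,86,95],"t":{"p":95,"s":78,"tmg":95},"vxm":54}
After op 2 (add /lcg/1 71): {"lcg":[12,71,33,86,95],"t":{"p":95,"s":78,"tmg":95},"vxm":54}
After op 3 (add /lcg/5 49): {"lcg":[12,71,33,86,95,49],"t":{"p":95,"s":78,"tmg":95},"vxm":54}
After op 4 (replace /lcg 3): {"lcg":3,"t":{"p":95,"s":78,"tmg":95},"vxm":54}
After op 5 (remove /t/p): {"lcg":3,"t":{"s":78,"tmg":95},"vxm":54}
After op 6 (add /kun 94): {"kun":94,"lcg":3,"t":{"s":78,"tmg":95},"vxm":54}
After op 7 (add /bn 93): {"bn":93,"kun":94,"lcg":3,"t":{"s":78,"tmg":95},"vxm":54}
After op 8 (replace /vxm 93): {"bn":93,"kun":94,"lcg":3,"t":{"s":78,"tmg":95},"vxm":93}
After op 9 (remove /t/s): {"bn":93,"kun":94,"lcg":3,"t":{"tmg":95},"vxm":93}
After op 10 (remove /kun): {"bn":93,"lcg":3,"t":{"tmg":95},"vxm":93}
After op 11 (remove /lcg): {"bn":93,"t":{"tmg":95},"vxm":93}
After op 12 (add /w 40): {"bn":93,"t":{"tmg":95},"vxm":93,"w":40}
After op 13 (remove /vxm): {"bn":93,"t":{"tmg":95},"w":40}
After op 14 (add /t/tmg 23): {"bn":93,"t":{"tmg":23},"w":40}
After op 15 (add /xkb 15): {"bn":93,"t":{"tmg":23},"w":40,"xkb":15}
After op 16 (remove /t/tmg): {"bn":93,"t":{},"w":40,"xkb":15}
After op 17 (add /t/qey 24): {"bn":93,"t":{"qey":24},"w":40,"xkb":15}
After op 18 (remove /xkb): {"bn":93,"t":{"qey":24},"w":40}
After op 19 (remove /t/qey): {"bn":93,"t":{},"w":40}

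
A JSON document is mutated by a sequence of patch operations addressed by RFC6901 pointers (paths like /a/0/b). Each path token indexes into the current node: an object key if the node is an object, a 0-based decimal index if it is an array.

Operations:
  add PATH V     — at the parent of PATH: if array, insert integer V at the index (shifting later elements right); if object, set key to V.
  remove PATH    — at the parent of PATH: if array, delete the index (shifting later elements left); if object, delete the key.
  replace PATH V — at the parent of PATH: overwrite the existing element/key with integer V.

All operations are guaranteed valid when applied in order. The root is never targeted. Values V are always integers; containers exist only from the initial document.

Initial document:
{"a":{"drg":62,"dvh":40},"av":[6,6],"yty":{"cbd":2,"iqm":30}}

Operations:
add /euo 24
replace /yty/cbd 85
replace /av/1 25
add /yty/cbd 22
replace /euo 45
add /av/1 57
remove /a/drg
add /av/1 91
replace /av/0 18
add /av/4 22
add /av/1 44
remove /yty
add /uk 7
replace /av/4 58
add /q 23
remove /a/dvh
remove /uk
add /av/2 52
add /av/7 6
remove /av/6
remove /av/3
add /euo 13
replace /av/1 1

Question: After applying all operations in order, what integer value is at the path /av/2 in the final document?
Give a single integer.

Answer: 52

Derivation:
After op 1 (add /euo 24): {"a":{"drg":62,"dvh":40},"av":[6,6],"euo":24,"yty":{"cbd":2,"iqm":30}}
After op 2 (replace /yty/cbd 85): {"a":{"drg":62,"dvh":40},"av":[6,6],"euo":24,"yty":{"cbd":85,"iqm":30}}
After op 3 (replace /av/1 25): {"a":{"drg":62,"dvh":40},"av":[6,25],"euo":24,"yty":{"cbd":85,"iqm":30}}
After op 4 (add /yty/cbd 22): {"a":{"drg":62,"dvh":40},"av":[6,25],"euo":24,"yty":{"cbd":22,"iqm":30}}
After op 5 (replace /euo 45): {"a":{"drg":62,"dvh":40},"av":[6,25],"euo":45,"yty":{"cbd":22,"iqm":30}}
After op 6 (add /av/1 57): {"a":{"drg":62,"dvh":40},"av":[6,57,25],"euo":45,"yty":{"cbd":22,"iqm":30}}
After op 7 (remove /a/drg): {"a":{"dvh":40},"av":[6,57,25],"euo":45,"yty":{"cbd":22,"iqm":30}}
After op 8 (add /av/1 91): {"a":{"dvh":40},"av":[6,91,57,25],"euo":45,"yty":{"cbd":22,"iqm":30}}
After op 9 (replace /av/0 18): {"a":{"dvh":40},"av":[18,91,57,25],"euo":45,"yty":{"cbd":22,"iqm":30}}
After op 10 (add /av/4 22): {"a":{"dvh":40},"av":[18,91,57,25,22],"euo":45,"yty":{"cbd":22,"iqm":30}}
After op 11 (add /av/1 44): {"a":{"dvh":40},"av":[18,44,91,57,25,22],"euo":45,"yty":{"cbd":22,"iqm":30}}
After op 12 (remove /yty): {"a":{"dvh":40},"av":[18,44,91,57,25,22],"euo":45}
After op 13 (add /uk 7): {"a":{"dvh":40},"av":[18,44,91,57,25,22],"euo":45,"uk":7}
After op 14 (replace /av/4 58): {"a":{"dvh":40},"av":[18,44,91,57,58,22],"euo":45,"uk":7}
After op 15 (add /q 23): {"a":{"dvh":40},"av":[18,44,91,57,58,22],"euo":45,"q":23,"uk":7}
After op 16 (remove /a/dvh): {"a":{},"av":[18,44,91,57,58,22],"euo":45,"q":23,"uk":7}
After op 17 (remove /uk): {"a":{},"av":[18,44,91,57,58,22],"euo":45,"q":23}
After op 18 (add /av/2 52): {"a":{},"av":[18,44,52,91,57,58,22],"euo":45,"q":23}
After op 19 (add /av/7 6): {"a":{},"av":[18,44,52,91,57,58,22,6],"euo":45,"q":23}
After op 20 (remove /av/6): {"a":{},"av":[18,44,52,91,57,58,6],"euo":45,"q":23}
After op 21 (remove /av/3): {"a":{},"av":[18,44,52,57,58,6],"euo":45,"q":23}
After op 22 (add /euo 13): {"a":{},"av":[18,44,52,57,58,6],"euo":13,"q":23}
After op 23 (replace /av/1 1): {"a":{},"av":[18,1,52,57,58,6],"euo":13,"q":23}
Value at /av/2: 52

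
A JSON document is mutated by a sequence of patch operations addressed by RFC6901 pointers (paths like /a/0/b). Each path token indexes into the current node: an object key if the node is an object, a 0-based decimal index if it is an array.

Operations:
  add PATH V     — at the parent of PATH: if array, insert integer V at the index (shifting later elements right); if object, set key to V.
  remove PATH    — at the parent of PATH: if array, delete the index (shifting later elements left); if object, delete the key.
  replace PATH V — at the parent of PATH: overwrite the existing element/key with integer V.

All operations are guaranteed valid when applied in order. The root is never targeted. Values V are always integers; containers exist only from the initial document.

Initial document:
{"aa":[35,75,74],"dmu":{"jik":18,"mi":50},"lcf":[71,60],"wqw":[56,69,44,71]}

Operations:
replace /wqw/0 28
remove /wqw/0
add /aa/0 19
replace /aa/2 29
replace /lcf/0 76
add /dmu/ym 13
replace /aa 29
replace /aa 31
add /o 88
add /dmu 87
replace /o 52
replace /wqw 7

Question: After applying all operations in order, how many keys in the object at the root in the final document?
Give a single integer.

Answer: 5

Derivation:
After op 1 (replace /wqw/0 28): {"aa":[35,75,74],"dmu":{"jik":18,"mi":50},"lcf":[71,60],"wqw":[28,69,44,71]}
After op 2 (remove /wqw/0): {"aa":[35,75,74],"dmu":{"jik":18,"mi":50},"lcf":[71,60],"wqw":[69,44,71]}
After op 3 (add /aa/0 19): {"aa":[19,35,75,74],"dmu":{"jik":18,"mi":50},"lcf":[71,60],"wqw":[69,44,71]}
After op 4 (replace /aa/2 29): {"aa":[19,35,29,74],"dmu":{"jik":18,"mi":50},"lcf":[71,60],"wqw":[69,44,71]}
After op 5 (replace /lcf/0 76): {"aa":[19,35,29,74],"dmu":{"jik":18,"mi":50},"lcf":[76,60],"wqw":[69,44,71]}
After op 6 (add /dmu/ym 13): {"aa":[19,35,29,74],"dmu":{"jik":18,"mi":50,"ym":13},"lcf":[76,60],"wqw":[69,44,71]}
After op 7 (replace /aa 29): {"aa":29,"dmu":{"jik":18,"mi":50,"ym":13},"lcf":[76,60],"wqw":[69,44,71]}
After op 8 (replace /aa 31): {"aa":31,"dmu":{"jik":18,"mi":50,"ym":13},"lcf":[76,60],"wqw":[69,44,71]}
After op 9 (add /o 88): {"aa":31,"dmu":{"jik":18,"mi":50,"ym":13},"lcf":[76,60],"o":88,"wqw":[69,44,71]}
After op 10 (add /dmu 87): {"aa":31,"dmu":87,"lcf":[76,60],"o":88,"wqw":[69,44,71]}
After op 11 (replace /o 52): {"aa":31,"dmu":87,"lcf":[76,60],"o":52,"wqw":[69,44,71]}
After op 12 (replace /wqw 7): {"aa":31,"dmu":87,"lcf":[76,60],"o":52,"wqw":7}
Size at the root: 5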